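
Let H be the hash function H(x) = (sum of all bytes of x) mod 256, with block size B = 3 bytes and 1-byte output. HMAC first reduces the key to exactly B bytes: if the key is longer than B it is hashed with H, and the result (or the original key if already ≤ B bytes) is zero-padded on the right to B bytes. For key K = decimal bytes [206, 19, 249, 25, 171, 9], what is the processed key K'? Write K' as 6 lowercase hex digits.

|K| = 6 > B = 3, so first hash the key.
H(K): sum = 206+19+249+25+171+9 = 679; mod 256 = 167 → a7.
Zero-pad H(K) = a7 to 3 bytes: K' = a7 00 00.

a70000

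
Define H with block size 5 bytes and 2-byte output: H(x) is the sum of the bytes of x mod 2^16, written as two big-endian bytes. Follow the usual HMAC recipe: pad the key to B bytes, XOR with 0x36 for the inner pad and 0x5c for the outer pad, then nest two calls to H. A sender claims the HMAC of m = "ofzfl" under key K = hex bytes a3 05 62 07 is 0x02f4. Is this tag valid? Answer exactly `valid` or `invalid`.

Key hex bytes a3 05 62 07 is 4 bytes ≤ B = 5; zero-pad to 5 bytes: K' = a3 05 62 07 00.
K' ⊕ ipad = 95 33 54 31 36; K' ⊕ opad = ff 59 3e 5b 5c.
Inner hash: sum = 149+51+84+49+54+111+102+122+102+108 = 932 → 03 a4.
Outer hash (recomputed tag): sum = 255+89+62+91+92+3+164 = 756 → 02 f4.
Recomputed tag = 02f4; claimed = 02f4 → match.

valid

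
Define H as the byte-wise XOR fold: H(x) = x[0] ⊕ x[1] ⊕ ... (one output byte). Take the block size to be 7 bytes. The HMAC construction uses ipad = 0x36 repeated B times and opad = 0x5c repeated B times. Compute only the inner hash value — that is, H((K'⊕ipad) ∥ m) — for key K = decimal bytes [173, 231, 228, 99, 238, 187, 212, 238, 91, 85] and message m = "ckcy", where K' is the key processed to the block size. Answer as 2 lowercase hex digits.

88

Key decimal bytes [173, 231, 228, 99, 238, 187, 212, 238, 91, 85] = ad e7 e4 63 ee bb d4 ee 5b 55 is 10 bytes > B = 7, so hash it first: H(key) = ac, then zero-pad to 7 bytes: K' = ac 00 00 00 00 00 00.
K' ⊕ ipad = 9a 36 36 36 36 36 36.
Inner input = 9a 36 36 36 36 36 36 ∥ 63 6b 63 79.
Inner hash: XOR 9a⊕36⊕36⊕36⊕36⊕36⊕36⊕63⊕6b⊕63⊕79 = 88.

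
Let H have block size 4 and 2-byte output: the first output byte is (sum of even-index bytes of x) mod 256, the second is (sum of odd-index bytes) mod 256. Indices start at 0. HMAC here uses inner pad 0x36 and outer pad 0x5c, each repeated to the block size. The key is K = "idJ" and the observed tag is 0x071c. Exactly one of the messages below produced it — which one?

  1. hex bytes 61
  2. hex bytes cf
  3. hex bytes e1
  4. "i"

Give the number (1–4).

3

Key "idJ" = 69 64 4a is 3 bytes ≤ B = 4; zero-pad to 4 bytes: K' = 69 64 4a 00.
K' ⊕ ipad = 5f 52 7c 36; K' ⊕ opad = 35 38 16 5c.
m1: inner = H(5f 52 7c 36 61) = 3c 88; tag = H(35 38 16 5c 3c 88) = 871c
m2: inner = H(5f 52 7c 36 cf) = aa 88; tag = H(35 38 16 5c aa 88) = f51c
m3: inner = H(5f 52 7c 36 e1) = bc 88; tag = H(35 38 16 5c bc 88) = 071c ← matches
m4: inner = H(5f 52 7c 36 69) = 44 88; tag = H(35 38 16 5c 44 88) = 8f1c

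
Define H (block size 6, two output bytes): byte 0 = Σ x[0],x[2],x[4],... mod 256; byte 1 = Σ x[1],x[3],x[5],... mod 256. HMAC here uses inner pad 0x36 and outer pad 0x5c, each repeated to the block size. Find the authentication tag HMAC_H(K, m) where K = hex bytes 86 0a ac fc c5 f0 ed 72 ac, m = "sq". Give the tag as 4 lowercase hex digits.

0927

Key hex bytes 86 0a ac fc c5 f0 ed 72 ac is 9 bytes > B = 6, so hash it first: H(key) = 90 68, then zero-pad to 6 bytes: K' = 90 68 00 00 00 00.
K' ⊕ ipad = a6 5e 36 36 36 36.  K' ⊕ opad = cc 34 5c 5c 5c 5c.
Inner input = (K'⊕ipad) ∥ m = a6 5e 36 36 36 36 ∥ 73 71.
Inner hash: even-index sum = 389 mod 256 = 133; odd-index sum = 315 mod 256 = 59 → 85 3b.
Outer input = (K'⊕opad) ∥ inner = cc 34 5c 5c 5c 5c ∥ 85 3b.
Outer hash (tag): even-index sum = 521 mod 256 = 9; odd-index sum = 295 mod 256 = 39 → 09 27.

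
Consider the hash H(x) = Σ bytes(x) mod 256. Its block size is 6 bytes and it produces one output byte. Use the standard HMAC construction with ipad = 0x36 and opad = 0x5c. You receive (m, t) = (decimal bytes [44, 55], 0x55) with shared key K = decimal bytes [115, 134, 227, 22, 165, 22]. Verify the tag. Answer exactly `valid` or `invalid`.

Key decimal bytes [115, 134, 227, 22, 165, 22] = 73 86 e3 16 a5 16 is exactly B = 6 bytes: K' = 73 86 e3 16 a5 16.
K' ⊕ ipad = 45 b0 d5 20 93 20; K' ⊕ opad = 2f da bf 4a f9 4a.
Inner hash: sum = 69+176+213+32+147+32+44+55 = 768; mod 256 = 0 → 00.
Outer hash (recomputed tag): sum = 47+218+191+74+249+74+0 = 853; mod 256 = 85 → 55.
Recomputed tag = 55; claimed = 55 → match.

valid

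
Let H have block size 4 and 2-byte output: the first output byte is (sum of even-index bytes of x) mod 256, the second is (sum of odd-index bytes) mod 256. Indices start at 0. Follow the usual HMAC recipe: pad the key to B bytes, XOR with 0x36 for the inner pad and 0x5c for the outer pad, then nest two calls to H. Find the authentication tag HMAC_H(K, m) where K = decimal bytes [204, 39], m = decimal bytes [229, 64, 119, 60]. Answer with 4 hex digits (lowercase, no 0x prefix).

789a

Key decimal bytes [204, 39] = cc 27 is 2 bytes ≤ B = 4; zero-pad to 4 bytes: K' = cc 27 00 00.
K' ⊕ ipad = fa 11 36 36.  K' ⊕ opad = 90 7b 5c 5c.
Inner input = (K'⊕ipad) ∥ m = fa 11 36 36 ∥ e5 40 77 3c.
Inner hash: even-index sum = 652 mod 256 = 140; odd-index sum = 195 mod 256 = 195 → 8c c3.
Outer input = (K'⊕opad) ∥ inner = 90 7b 5c 5c ∥ 8c c3.
Outer hash (tag): even-index sum = 376 mod 256 = 120; odd-index sum = 410 mod 256 = 154 → 78 9a.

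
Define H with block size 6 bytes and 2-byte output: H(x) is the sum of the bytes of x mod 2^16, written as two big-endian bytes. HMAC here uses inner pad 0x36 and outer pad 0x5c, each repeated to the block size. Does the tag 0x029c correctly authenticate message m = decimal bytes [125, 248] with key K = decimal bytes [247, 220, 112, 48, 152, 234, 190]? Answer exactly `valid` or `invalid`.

Key decimal bytes [247, 220, 112, 48, 152, 234, 190] = f7 dc 70 30 98 ea be is 7 bytes > B = 6, so hash it first: H(key) = 04 b3, then zero-pad to 6 bytes: K' = 04 b3 00 00 00 00.
K' ⊕ ipad = 32 85 36 36 36 36; K' ⊕ opad = 58 ef 5c 5c 5c 5c.
Inner hash: sum = 50+133+54+54+54+54+125+248 = 772 → 03 04.
Outer hash (recomputed tag): sum = 88+239+92+92+92+92+3+4 = 702 → 02 be.
Recomputed tag = 02be; claimed = 029c → mismatch.

invalid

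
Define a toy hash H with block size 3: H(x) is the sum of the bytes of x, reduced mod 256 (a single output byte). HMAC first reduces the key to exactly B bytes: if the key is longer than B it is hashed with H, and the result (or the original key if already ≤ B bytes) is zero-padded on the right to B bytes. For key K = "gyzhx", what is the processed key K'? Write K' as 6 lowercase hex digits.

3a0000

|K| = 5 > B = 3, so first hash the key.
H(K): sum = 103+121+122+104+120 = 570; mod 256 = 58 → 3a.
Zero-pad H(K) = 3a to 3 bytes: K' = 3a 00 00.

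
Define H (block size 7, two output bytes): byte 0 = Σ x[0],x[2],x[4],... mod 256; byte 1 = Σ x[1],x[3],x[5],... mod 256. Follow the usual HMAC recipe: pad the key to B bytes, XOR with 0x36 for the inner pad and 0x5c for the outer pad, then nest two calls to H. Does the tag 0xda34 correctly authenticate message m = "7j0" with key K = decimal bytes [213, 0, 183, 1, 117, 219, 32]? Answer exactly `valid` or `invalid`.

Key decimal bytes [213, 0, 183, 1, 117, 219, 32] = d5 00 b7 01 75 db 20 is exactly B = 7 bytes: K' = d5 00 b7 01 75 db 20.
K' ⊕ ipad = e3 36 81 37 43 ed 16; K' ⊕ opad = 89 5c eb 5d 29 87 7c.
Inner hash: even-index sum = 551 mod 256 = 39; odd-index sum = 449 mod 256 = 193 → 27 c1.
Outer hash (recomputed tag): even-index sum = 730 mod 256 = 218; odd-index sum = 359 mod 256 = 103 → da 67.
Recomputed tag = da67; claimed = da34 → mismatch.

invalid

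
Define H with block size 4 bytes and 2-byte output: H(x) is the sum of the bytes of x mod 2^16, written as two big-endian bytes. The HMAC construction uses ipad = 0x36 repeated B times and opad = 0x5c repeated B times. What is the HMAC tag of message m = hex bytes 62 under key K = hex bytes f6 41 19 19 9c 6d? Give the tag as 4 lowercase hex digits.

018b

Key hex bytes f6 41 19 19 9c 6d is 6 bytes > B = 4, so hash it first: H(key) = 02 72, then zero-pad to 4 bytes: K' = 02 72 00 00.
K' ⊕ ipad = 34 44 36 36.  K' ⊕ opad = 5e 2e 5c 5c.
Inner input = (K'⊕ipad) ∥ m = 34 44 36 36 ∥ 62.
Inner hash: sum = 52+68+54+54+98 = 326 → 01 46.
Outer input = (K'⊕opad) ∥ inner = 5e 2e 5c 5c ∥ 01 46.
Outer hash (tag): sum = 94+46+92+92+1+70 = 395 → 01 8b.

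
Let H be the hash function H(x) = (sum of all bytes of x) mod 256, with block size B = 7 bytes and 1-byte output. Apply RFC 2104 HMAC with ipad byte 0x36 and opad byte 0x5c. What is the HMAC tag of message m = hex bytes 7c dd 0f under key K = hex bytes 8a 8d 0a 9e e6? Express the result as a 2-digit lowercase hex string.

30

Key hex bytes 8a 8d 0a 9e e6 is 5 bytes ≤ B = 7; zero-pad to 7 bytes: K' = 8a 8d 0a 9e e6 00 00.
K' ⊕ ipad = bc bb 3c a8 d0 36 36.  K' ⊕ opad = d6 d1 56 c2 ba 5c 5c.
Inner input = (K'⊕ipad) ∥ m = bc bb 3c a8 d0 36 36 ∥ 7c dd 0f.
Inner hash: sum = 188+187+60+168+208+54+54+124+221+15 = 1279; mod 256 = 255 → ff.
Outer input = (K'⊕opad) ∥ inner = d6 d1 56 c2 ba 5c 5c ∥ ff.
Outer hash (tag): sum = 214+209+86+194+186+92+92+255 = 1328; mod 256 = 48 → 30.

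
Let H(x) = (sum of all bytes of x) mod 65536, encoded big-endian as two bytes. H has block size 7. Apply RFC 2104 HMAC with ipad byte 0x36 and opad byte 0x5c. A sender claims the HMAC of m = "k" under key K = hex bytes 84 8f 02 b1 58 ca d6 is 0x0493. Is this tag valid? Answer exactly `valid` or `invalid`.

invalid

Key hex bytes 84 8f 02 b1 58 ca d6 is exactly B = 7 bytes: K' = 84 8f 02 b1 58 ca d6.
K' ⊕ ipad = b2 b9 34 87 6e fc e0; K' ⊕ opad = d8 d3 5e ed 04 96 8a.
Inner hash: sum = 178+185+52+135+110+252+224+107 = 1243 → 04 db.
Outer hash (recomputed tag): sum = 216+211+94+237+4+150+138+4+219 = 1273 → 04 f9.
Recomputed tag = 04f9; claimed = 0493 → mismatch.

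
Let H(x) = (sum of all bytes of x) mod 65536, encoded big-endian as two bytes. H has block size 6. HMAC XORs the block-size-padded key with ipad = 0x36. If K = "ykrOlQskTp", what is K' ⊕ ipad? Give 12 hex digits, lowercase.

323236363636

Key "ykrOlQskTp" = 79 6b 72 4f 6c 51 73 6b 54 70 is 10 bytes > B = 6, so hash it first: H(key) = 04 04, then zero-pad to 6 bytes: K' = 04 04 00 00 00 00.
XOR each byte with 0x36: 04⊕36=32, 04⊕36=32, 00⊕36=36, 00⊕36=36, 00⊕36=36, 00⊕36=36.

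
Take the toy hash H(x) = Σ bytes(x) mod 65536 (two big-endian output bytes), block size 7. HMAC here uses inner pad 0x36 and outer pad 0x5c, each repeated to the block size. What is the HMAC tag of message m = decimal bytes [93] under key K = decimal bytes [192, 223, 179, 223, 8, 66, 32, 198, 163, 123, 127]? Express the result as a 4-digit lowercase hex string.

Key decimal bytes [192, 223, 179, 223, 8, 66, 32, 198, 163, 123, 127] = c0 df b3 df 08 42 20 c6 a3 7b 7f is 11 bytes > B = 7, so hash it first: H(key) = 05 fe, then zero-pad to 7 bytes: K' = 05 fe 00 00 00 00 00.
K' ⊕ ipad = 33 c8 36 36 36 36 36.  K' ⊕ opad = 59 a2 5c 5c 5c 5c 5c.
Inner input = (K'⊕ipad) ∥ m = 33 c8 36 36 36 36 36 ∥ 5d.
Inner hash: sum = 51+200+54+54+54+54+54+93 = 614 → 02 66.
Outer input = (K'⊕opad) ∥ inner = 59 a2 5c 5c 5c 5c 5c ∥ 02 66.
Outer hash (tag): sum = 89+162+92+92+92+92+92+2+102 = 815 → 03 2f.

032f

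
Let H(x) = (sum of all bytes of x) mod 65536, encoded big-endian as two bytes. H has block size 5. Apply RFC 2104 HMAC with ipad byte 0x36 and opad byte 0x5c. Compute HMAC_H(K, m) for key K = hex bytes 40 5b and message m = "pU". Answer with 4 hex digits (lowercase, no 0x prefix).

Key hex bytes 40 5b is 2 bytes ≤ B = 5; zero-pad to 5 bytes: K' = 40 5b 00 00 00.
K' ⊕ ipad = 76 6d 36 36 36.  K' ⊕ opad = 1c 07 5c 5c 5c.
Inner input = (K'⊕ipad) ∥ m = 76 6d 36 36 36 ∥ 70 55.
Inner hash: sum = 118+109+54+54+54+112+85 = 586 → 02 4a.
Outer input = (K'⊕opad) ∥ inner = 1c 07 5c 5c 5c ∥ 02 4a.
Outer hash (tag): sum = 28+7+92+92+92+2+74 = 387 → 01 83.

0183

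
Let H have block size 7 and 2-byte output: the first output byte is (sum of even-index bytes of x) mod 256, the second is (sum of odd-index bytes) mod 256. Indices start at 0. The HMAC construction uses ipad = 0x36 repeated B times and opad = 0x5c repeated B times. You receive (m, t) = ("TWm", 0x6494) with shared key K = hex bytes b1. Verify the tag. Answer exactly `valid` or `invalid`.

Key hex bytes b1 is 1 byte ≤ B = 7; zero-pad to 7 bytes: K' = b1 00 00 00 00 00 00.
K' ⊕ ipad = 87 36 36 36 36 36 36; K' ⊕ opad = ed 5c 5c 5c 5c 5c 5c.
Inner hash: even-index sum = 384 mod 256 = 128; odd-index sum = 355 mod 256 = 99 → 80 63.
Outer hash (recomputed tag): even-index sum = 612 mod 256 = 100; odd-index sum = 404 mod 256 = 148 → 64 94.
Recomputed tag = 6494; claimed = 6494 → match.

valid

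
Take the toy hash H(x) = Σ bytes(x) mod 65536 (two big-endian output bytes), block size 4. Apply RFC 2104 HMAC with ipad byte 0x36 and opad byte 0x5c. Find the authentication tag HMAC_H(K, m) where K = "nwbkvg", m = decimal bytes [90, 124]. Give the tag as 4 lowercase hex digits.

021a

Key "nwbkvg" = 6e 77 62 6b 76 67 is 6 bytes > B = 4, so hash it first: H(key) = 02 8f, then zero-pad to 4 bytes: K' = 02 8f 00 00.
K' ⊕ ipad = 34 b9 36 36.  K' ⊕ opad = 5e d3 5c 5c.
Inner input = (K'⊕ipad) ∥ m = 34 b9 36 36 ∥ 5a 7c.
Inner hash: sum = 52+185+54+54+90+124 = 559 → 02 2f.
Outer input = (K'⊕opad) ∥ inner = 5e d3 5c 5c ∥ 02 2f.
Outer hash (tag): sum = 94+211+92+92+2+47 = 538 → 02 1a.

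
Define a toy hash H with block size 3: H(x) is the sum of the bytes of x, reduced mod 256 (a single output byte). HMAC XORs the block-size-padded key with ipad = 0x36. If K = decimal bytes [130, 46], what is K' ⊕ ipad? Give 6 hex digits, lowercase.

b41836

Key decimal bytes [130, 46] = 82 2e is 2 bytes ≤ B = 3; zero-pad to 3 bytes: K' = 82 2e 00.
XOR each byte with 0x36: 82⊕36=b4, 2e⊕36=18, 00⊕36=36.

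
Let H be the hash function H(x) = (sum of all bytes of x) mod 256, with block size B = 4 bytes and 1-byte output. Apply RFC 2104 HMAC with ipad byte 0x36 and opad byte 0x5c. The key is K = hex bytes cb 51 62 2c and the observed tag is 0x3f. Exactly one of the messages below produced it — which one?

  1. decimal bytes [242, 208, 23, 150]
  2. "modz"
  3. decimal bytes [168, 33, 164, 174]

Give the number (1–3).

Key hex bytes cb 51 62 2c is exactly B = 4 bytes: K' = cb 51 62 2c.
K' ⊕ ipad = fd 67 54 1a; K' ⊕ opad = 97 0d 3e 70.
m1: inner = H(fd 67 54 1a f2 d0 17 96) = 41; tag = H(97 0d 3e 70 41) = 93
m2: inner = H(fd 67 54 1a 6d 6f 64 7a) = 8c; tag = H(97 0d 3e 70 8c) = de
m3: inner = H(fd 67 54 1a a8 21 a4 ae) = ed; tag = H(97 0d 3e 70 ed) = 3f ← matches

3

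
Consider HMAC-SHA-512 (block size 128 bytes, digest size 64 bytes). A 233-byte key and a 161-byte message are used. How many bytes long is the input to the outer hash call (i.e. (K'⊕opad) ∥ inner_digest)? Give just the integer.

Key is 233 > 128 bytes, so it is hashed to 64 bytes then zero-padded to 128: |K'| = 128.
Outer input = (K'⊕opad) ∥ H(inner) → 128 + 64 = 192 bytes.

192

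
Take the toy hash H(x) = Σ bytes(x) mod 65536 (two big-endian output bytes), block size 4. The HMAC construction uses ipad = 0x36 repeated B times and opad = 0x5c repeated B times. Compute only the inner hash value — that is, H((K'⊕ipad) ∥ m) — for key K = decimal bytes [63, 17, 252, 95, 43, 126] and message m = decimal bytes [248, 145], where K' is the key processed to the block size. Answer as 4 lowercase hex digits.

Key decimal bytes [63, 17, 252, 95, 43, 126] = 3f 11 fc 5f 2b 7e is 6 bytes > B = 4, so hash it first: H(key) = 02 54, then zero-pad to 4 bytes: K' = 02 54 00 00.
K' ⊕ ipad = 34 62 36 36.
Inner input = 34 62 36 36 ∥ f8 91.
Inner hash: sum = 52+98+54+54+248+145 = 651 → 02 8b.

028b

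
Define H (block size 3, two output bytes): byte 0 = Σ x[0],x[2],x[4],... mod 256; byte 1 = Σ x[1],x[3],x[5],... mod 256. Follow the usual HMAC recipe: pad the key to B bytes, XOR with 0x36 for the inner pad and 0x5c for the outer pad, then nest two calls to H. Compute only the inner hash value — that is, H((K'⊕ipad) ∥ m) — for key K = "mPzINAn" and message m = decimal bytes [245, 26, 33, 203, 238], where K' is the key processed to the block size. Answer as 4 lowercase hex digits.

Key "mPzINAn" = 6d 50 7a 49 4e 41 6e is 7 bytes > B = 3, so hash it first: H(key) = a3 da, then zero-pad to 3 bytes: K' = a3 da 00.
K' ⊕ ipad = 95 ec 36.
Inner input = 95 ec 36 ∥ f5 1a 21 cb ee.
Inner hash: even-index sum = 432 mod 256 = 176; odd-index sum = 752 mod 256 = 240 → b0 f0.

b0f0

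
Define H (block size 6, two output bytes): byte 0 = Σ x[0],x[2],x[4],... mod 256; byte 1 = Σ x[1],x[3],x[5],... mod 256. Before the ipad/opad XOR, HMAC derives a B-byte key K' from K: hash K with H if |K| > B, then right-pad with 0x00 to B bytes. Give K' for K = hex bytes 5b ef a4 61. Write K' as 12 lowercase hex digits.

5befa4610000

Key hex bytes 5b ef a4 61 is 4 bytes ≤ B = 6; zero-pad to 6 bytes: K' = 5b ef a4 61 00 00.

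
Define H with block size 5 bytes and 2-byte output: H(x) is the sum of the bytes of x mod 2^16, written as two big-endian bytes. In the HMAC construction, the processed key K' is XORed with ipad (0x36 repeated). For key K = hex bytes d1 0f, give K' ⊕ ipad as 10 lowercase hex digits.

Key hex bytes d1 0f is 2 bytes ≤ B = 5; zero-pad to 5 bytes: K' = d1 0f 00 00 00.
XOR each byte with 0x36: d1⊕36=e7, 0f⊕36=39, 00⊕36=36, 00⊕36=36, 00⊕36=36.

e739363636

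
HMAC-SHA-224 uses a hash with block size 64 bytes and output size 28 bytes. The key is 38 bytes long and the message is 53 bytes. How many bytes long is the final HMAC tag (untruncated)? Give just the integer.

28

The tag is one SHA-224 digest: 28 bytes.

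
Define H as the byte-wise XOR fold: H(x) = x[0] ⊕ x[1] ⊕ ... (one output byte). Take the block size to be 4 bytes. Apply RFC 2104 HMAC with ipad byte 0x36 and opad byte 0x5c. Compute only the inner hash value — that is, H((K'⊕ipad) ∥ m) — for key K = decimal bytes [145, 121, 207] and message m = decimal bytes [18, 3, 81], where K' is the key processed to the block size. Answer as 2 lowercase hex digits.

Key decimal bytes [145, 121, 207] = 91 79 cf is 3 bytes ≤ B = 4; zero-pad to 4 bytes: K' = 91 79 cf 00.
K' ⊕ ipad = a7 4f f9 36.
Inner input = a7 4f f9 36 ∥ 12 03 51.
Inner hash: XOR a7⊕4f⊕f9⊕36⊕12⊕03⊕51 = 67.

67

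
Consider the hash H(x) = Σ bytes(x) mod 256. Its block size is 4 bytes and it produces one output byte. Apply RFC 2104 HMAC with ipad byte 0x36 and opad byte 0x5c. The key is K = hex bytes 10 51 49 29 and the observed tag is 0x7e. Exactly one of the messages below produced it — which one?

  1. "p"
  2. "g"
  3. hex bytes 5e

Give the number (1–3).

1

Key hex bytes 10 51 49 29 is exactly B = 4 bytes: K' = 10 51 49 29.
K' ⊕ ipad = 26 67 7f 1f; K' ⊕ opad = 4c 0d 15 75.
m1: inner = H(26 67 7f 1f 70) = 9b; tag = H(4c 0d 15 75 9b) = 7e ← matches
m2: inner = H(26 67 7f 1f 67) = 92; tag = H(4c 0d 15 75 92) = 75
m3: inner = H(26 67 7f 1f 5e) = 89; tag = H(4c 0d 15 75 89) = 6c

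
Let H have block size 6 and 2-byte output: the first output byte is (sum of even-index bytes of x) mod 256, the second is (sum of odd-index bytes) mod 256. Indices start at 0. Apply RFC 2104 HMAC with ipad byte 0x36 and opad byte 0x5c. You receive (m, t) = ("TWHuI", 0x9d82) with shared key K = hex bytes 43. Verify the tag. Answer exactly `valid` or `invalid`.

Key hex bytes 43 is 1 byte ≤ B = 6; zero-pad to 6 bytes: K' = 43 00 00 00 00 00.
K' ⊕ ipad = 75 36 36 36 36 36; K' ⊕ opad = 1f 5c 5c 5c 5c 5c.
Inner hash: even-index sum = 454 mod 256 = 198; odd-index sum = 366 mod 256 = 110 → c6 6e.
Outer hash (recomputed tag): even-index sum = 413 mod 256 = 157; odd-index sum = 386 mod 256 = 130 → 9d 82.
Recomputed tag = 9d82; claimed = 9d82 → match.

valid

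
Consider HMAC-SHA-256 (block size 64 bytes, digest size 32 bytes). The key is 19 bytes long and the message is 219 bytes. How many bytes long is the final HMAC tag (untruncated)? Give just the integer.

The tag is one SHA-256 digest: 32 bytes.

32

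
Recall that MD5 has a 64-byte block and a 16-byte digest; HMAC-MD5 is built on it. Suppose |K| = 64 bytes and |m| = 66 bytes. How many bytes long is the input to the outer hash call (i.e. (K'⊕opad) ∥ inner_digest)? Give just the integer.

Key is 64 ≤ 64 bytes, zero-padded: |K'| = 64.
Outer input = (K'⊕opad) ∥ H(inner) → 64 + 16 = 80 bytes.

80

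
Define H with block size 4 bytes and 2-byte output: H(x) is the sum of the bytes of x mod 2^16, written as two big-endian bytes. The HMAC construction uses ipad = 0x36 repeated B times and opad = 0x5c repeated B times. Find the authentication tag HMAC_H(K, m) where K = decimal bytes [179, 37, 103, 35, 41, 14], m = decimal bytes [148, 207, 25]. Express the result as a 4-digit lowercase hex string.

Key decimal bytes [179, 37, 103, 35, 41, 14] = b3 25 67 23 29 0e is 6 bytes > B = 4, so hash it first: H(key) = 01 99, then zero-pad to 4 bytes: K' = 01 99 00 00.
K' ⊕ ipad = 37 af 36 36.  K' ⊕ opad = 5d c5 5c 5c.
Inner input = (K'⊕ipad) ∥ m = 37 af 36 36 ∥ 94 cf 19.
Inner hash: sum = 55+175+54+54+148+207+25 = 718 → 02 ce.
Outer input = (K'⊕opad) ∥ inner = 5d c5 5c 5c ∥ 02 ce.
Outer hash (tag): sum = 93+197+92+92+2+206 = 682 → 02 aa.

02aa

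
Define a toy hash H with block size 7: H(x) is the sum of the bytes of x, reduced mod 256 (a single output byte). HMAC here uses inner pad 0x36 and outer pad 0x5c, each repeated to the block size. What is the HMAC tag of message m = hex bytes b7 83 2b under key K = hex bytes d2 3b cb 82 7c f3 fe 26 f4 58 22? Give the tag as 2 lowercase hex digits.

45

Key hex bytes d2 3b cb 82 7c f3 fe 26 f4 58 22 is 11 bytes > B = 7, so hash it first: H(key) = 5b, then zero-pad to 7 bytes: K' = 5b 00 00 00 00 00 00.
K' ⊕ ipad = 6d 36 36 36 36 36 36.  K' ⊕ opad = 07 5c 5c 5c 5c 5c 5c.
Inner input = (K'⊕ipad) ∥ m = 6d 36 36 36 36 36 36 ∥ b7 83 2b.
Inner hash: sum = 109+54+54+54+54+54+54+183+131+43 = 790; mod 256 = 22 → 16.
Outer input = (K'⊕opad) ∥ inner = 07 5c 5c 5c 5c 5c 5c ∥ 16.
Outer hash (tag): sum = 7+92+92+92+92+92+92+22 = 581; mod 256 = 69 → 45.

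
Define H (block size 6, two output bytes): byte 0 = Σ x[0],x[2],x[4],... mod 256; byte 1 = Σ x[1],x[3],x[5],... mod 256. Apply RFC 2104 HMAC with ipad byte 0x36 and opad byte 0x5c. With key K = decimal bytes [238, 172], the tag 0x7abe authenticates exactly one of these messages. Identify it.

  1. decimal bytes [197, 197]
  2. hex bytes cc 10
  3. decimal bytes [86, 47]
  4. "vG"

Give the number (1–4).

2

Key decimal bytes [238, 172] = ee ac is 2 bytes ≤ B = 6; zero-pad to 6 bytes: K' = ee ac 00 00 00 00.
K' ⊕ ipad = d8 9a 36 36 36 36; K' ⊕ opad = b2 f0 5c 5c 5c 5c.
m1: inner = H(d8 9a 36 36 36 36 c5 c5) = 09 cb; tag = H(b2 f0 5c 5c 5c 5c 09 cb) = 7373
m2: inner = H(d8 9a 36 36 36 36 cc 10) = 10 16; tag = H(b2 f0 5c 5c 5c 5c 10 16) = 7abe ← matches
m3: inner = H(d8 9a 36 36 36 36 56 2f) = 9a 35; tag = H(b2 f0 5c 5c 5c 5c 9a 35) = 04dd
m4: inner = H(d8 9a 36 36 36 36 76 47) = ba 4d; tag = H(b2 f0 5c 5c 5c 5c ba 4d) = 24f5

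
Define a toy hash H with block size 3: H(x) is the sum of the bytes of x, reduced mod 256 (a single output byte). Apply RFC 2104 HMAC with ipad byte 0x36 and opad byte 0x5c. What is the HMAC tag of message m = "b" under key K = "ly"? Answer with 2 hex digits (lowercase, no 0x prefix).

f2

Key "ly" = 6c 79 is 2 bytes ≤ B = 3; zero-pad to 3 bytes: K' = 6c 79 00.
K' ⊕ ipad = 5a 4f 36.  K' ⊕ opad = 30 25 5c.
Inner input = (K'⊕ipad) ∥ m = 5a 4f 36 ∥ 62.
Inner hash: sum = 90+79+54+98 = 321; mod 256 = 65 → 41.
Outer input = (K'⊕opad) ∥ inner = 30 25 5c ∥ 41.
Outer hash (tag): sum = 48+37+92+65 = 242 → f2.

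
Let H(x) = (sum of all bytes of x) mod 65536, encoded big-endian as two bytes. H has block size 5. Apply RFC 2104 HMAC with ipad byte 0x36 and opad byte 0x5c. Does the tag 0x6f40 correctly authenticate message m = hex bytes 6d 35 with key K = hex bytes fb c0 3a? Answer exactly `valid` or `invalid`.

Key hex bytes fb c0 3a is 3 bytes ≤ B = 5; zero-pad to 5 bytes: K' = fb c0 3a 00 00.
K' ⊕ ipad = cd f6 0c 36 36; K' ⊕ opad = a7 9c 66 5c 5c.
Inner hash: sum = 205+246+12+54+54+109+53 = 733 → 02 dd.
Outer hash (recomputed tag): sum = 167+156+102+92+92+2+221 = 832 → 03 40.
Recomputed tag = 0340; claimed = 6f40 → mismatch.

invalid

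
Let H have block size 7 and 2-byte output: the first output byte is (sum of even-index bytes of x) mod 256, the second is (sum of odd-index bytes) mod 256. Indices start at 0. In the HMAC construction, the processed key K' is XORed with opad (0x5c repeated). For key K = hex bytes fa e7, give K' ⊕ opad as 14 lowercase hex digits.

a6bb5c5c5c5c5c

Key hex bytes fa e7 is 2 bytes ≤ B = 7; zero-pad to 7 bytes: K' = fa e7 00 00 00 00 00.
XOR each byte with 0x5c: fa⊕5c=a6, e7⊕5c=bb, 00⊕5c=5c, 00⊕5c=5c, 00⊕5c=5c, 00⊕5c=5c, 00⊕5c=5c.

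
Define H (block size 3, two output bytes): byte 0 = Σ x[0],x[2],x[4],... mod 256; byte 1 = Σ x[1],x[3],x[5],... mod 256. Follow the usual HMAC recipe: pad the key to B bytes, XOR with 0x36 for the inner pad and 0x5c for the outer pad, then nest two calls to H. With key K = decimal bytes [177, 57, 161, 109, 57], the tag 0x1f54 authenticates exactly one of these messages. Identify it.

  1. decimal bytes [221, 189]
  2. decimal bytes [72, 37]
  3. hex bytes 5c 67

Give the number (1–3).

Key decimal bytes [177, 57, 161, 109, 57] = b1 39 a1 6d 39 is 5 bytes > B = 3, so hash it first: H(key) = 8b a6, then zero-pad to 3 bytes: K' = 8b a6 00.
K' ⊕ ipad = bd 90 36; K' ⊕ opad = d7 fa 5c.
m1: inner = H(bd 90 36 dd bd) = b0 6d; tag = H(d7 fa 5c b0 6d) = a0aa
m2: inner = H(bd 90 36 48 25) = 18 d8; tag = H(d7 fa 5c 18 d8) = 0b12
m3: inner = H(bd 90 36 5c 67) = 5a ec; tag = H(d7 fa 5c 5a ec) = 1f54 ← matches

3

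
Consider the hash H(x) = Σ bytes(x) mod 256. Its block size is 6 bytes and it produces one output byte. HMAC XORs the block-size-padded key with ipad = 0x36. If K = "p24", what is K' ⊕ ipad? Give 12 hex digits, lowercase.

460402363636

Key "p24" = 70 32 34 is 3 bytes ≤ B = 6; zero-pad to 6 bytes: K' = 70 32 34 00 00 00.
XOR each byte with 0x36: 70⊕36=46, 32⊕36=04, 34⊕36=02, 00⊕36=36, 00⊕36=36, 00⊕36=36.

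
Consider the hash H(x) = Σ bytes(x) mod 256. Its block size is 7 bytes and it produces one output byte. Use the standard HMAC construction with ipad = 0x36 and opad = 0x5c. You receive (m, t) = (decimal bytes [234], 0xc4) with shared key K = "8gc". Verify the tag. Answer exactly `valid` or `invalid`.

valid

Key "8gc" = 38 67 63 is 3 bytes ≤ B = 7; zero-pad to 7 bytes: K' = 38 67 63 00 00 00 00.
K' ⊕ ipad = 0e 51 55 36 36 36 36; K' ⊕ opad = 64 3b 3f 5c 5c 5c 5c.
Inner hash: sum = 14+81+85+54+54+54+54+234 = 630; mod 256 = 118 → 76.
Outer hash (recomputed tag): sum = 100+59+63+92+92+92+92+118 = 708; mod 256 = 196 → c4.
Recomputed tag = c4; claimed = c4 → match.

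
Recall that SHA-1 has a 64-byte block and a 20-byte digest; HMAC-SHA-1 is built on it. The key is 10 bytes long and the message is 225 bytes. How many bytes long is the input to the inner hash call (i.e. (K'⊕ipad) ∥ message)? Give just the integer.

289

Key is 10 ≤ 64 bytes, zero-padded: |K'| = 64.
Inner input = (K'⊕ipad) ∥ m → 64 + 225 = 289 bytes.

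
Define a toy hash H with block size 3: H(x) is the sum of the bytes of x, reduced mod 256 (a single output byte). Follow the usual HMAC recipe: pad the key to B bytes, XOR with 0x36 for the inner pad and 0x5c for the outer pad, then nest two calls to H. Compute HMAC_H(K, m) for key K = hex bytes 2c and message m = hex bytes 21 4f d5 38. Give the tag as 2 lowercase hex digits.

Key hex bytes 2c is 1 byte ≤ B = 3; zero-pad to 3 bytes: K' = 2c 00 00.
K' ⊕ ipad = 1a 36 36.  K' ⊕ opad = 70 5c 5c.
Inner input = (K'⊕ipad) ∥ m = 1a 36 36 ∥ 21 4f d5 38.
Inner hash: sum = 26+54+54+33+79+213+56 = 515; mod 256 = 3 → 03.
Outer input = (K'⊕opad) ∥ inner = 70 5c 5c ∥ 03.
Outer hash (tag): sum = 112+92+92+3 = 299; mod 256 = 43 → 2b.

2b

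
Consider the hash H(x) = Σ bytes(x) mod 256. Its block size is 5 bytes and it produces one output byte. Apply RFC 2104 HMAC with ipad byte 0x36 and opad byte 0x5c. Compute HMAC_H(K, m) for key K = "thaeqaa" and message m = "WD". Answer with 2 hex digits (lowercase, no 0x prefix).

Key "thaeqaa" = 74 68 61 65 71 61 61 is 7 bytes > B = 5, so hash it first: H(key) = d5, then zero-pad to 5 bytes: K' = d5 00 00 00 00.
K' ⊕ ipad = e3 36 36 36 36.  K' ⊕ opad = 89 5c 5c 5c 5c.
Inner input = (K'⊕ipad) ∥ m = e3 36 36 36 36 ∥ 57 44.
Inner hash: sum = 227+54+54+54+54+87+68 = 598; mod 256 = 86 → 56.
Outer input = (K'⊕opad) ∥ inner = 89 5c 5c 5c 5c ∥ 56.
Outer hash (tag): sum = 137+92+92+92+92+86 = 591; mod 256 = 79 → 4f.

4f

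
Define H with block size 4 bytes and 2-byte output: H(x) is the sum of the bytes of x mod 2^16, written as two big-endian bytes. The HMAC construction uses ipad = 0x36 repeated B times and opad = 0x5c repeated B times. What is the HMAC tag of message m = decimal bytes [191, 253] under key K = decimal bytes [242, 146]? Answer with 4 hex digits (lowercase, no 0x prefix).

02c7

Key decimal bytes [242, 146] = f2 92 is 2 bytes ≤ B = 4; zero-pad to 4 bytes: K' = f2 92 00 00.
K' ⊕ ipad = c4 a4 36 36.  K' ⊕ opad = ae ce 5c 5c.
Inner input = (K'⊕ipad) ∥ m = c4 a4 36 36 ∥ bf fd.
Inner hash: sum = 196+164+54+54+191+253 = 912 → 03 90.
Outer input = (K'⊕opad) ∥ inner = ae ce 5c 5c ∥ 03 90.
Outer hash (tag): sum = 174+206+92+92+3+144 = 711 → 02 c7.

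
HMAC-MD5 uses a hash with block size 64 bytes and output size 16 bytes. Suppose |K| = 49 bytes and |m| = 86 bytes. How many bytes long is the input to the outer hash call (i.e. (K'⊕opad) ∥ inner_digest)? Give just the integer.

80

Key is 49 ≤ 64 bytes, zero-padded: |K'| = 64.
Outer input = (K'⊕opad) ∥ H(inner) → 64 + 16 = 80 bytes.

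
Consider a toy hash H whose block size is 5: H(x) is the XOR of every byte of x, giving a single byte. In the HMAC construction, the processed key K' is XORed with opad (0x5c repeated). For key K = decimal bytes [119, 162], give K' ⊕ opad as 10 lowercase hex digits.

2bfe5c5c5c

Key decimal bytes [119, 162] = 77 a2 is 2 bytes ≤ B = 5; zero-pad to 5 bytes: K' = 77 a2 00 00 00.
XOR each byte with 0x5c: 77⊕5c=2b, a2⊕5c=fe, 00⊕5c=5c, 00⊕5c=5c, 00⊕5c=5c.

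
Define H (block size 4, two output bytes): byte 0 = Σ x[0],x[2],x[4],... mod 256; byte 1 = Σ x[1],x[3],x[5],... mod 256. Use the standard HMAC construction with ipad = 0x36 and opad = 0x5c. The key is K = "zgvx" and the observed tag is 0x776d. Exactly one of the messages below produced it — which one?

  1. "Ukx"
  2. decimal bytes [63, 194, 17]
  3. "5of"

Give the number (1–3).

Key "zgvx" = 7a 67 76 78 is exactly B = 4 bytes: K' = 7a 67 76 78.
K' ⊕ ipad = 4c 51 40 4e; K' ⊕ opad = 26 3b 2a 24.
m1: inner = H(4c 51 40 4e 55 6b 78) = 59 0a; tag = H(26 3b 2a 24 59 0a) = a969
m2: inner = H(4c 51 40 4e 3f c2 11) = dc 61; tag = H(26 3b 2a 24 dc 61) = 2cc0
m3: inner = H(4c 51 40 4e 35 6f 66) = 27 0e; tag = H(26 3b 2a 24 27 0e) = 776d ← matches

3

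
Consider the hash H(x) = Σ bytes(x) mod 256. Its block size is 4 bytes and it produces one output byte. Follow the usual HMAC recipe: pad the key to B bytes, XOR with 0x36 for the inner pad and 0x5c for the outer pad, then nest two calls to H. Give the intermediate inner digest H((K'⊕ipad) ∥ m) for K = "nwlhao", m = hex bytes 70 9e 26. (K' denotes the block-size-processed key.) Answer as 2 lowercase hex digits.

Key "nwlhao" = 6e 77 6c 68 61 6f is 6 bytes > B = 4, so hash it first: H(key) = 89, then zero-pad to 4 bytes: K' = 89 00 00 00.
K' ⊕ ipad = bf 36 36 36.
Inner input = bf 36 36 36 ∥ 70 9e 26.
Inner hash: sum = 191+54+54+54+112+158+38 = 661; mod 256 = 149 → 95.

95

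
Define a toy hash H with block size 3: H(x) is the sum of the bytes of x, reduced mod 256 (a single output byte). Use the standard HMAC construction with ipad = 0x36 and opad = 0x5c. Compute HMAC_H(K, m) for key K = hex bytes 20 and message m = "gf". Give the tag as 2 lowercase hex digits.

Key hex bytes 20 is 1 byte ≤ B = 3; zero-pad to 3 bytes: K' = 20 00 00.
K' ⊕ ipad = 16 36 36.  K' ⊕ opad = 7c 5c 5c.
Inner input = (K'⊕ipad) ∥ m = 16 36 36 ∥ 67 66.
Inner hash: sum = 22+54+54+103+102 = 335; mod 256 = 79 → 4f.
Outer input = (K'⊕opad) ∥ inner = 7c 5c 5c ∥ 4f.
Outer hash (tag): sum = 124+92+92+79 = 387; mod 256 = 131 → 83.

83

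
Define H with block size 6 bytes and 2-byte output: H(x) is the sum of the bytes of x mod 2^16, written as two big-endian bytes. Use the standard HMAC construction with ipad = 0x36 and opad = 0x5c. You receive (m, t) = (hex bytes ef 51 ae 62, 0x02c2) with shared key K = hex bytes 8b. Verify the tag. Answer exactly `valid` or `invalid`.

valid

Key hex bytes 8b is 1 byte ≤ B = 6; zero-pad to 6 bytes: K' = 8b 00 00 00 00 00.
K' ⊕ ipad = bd 36 36 36 36 36; K' ⊕ opad = d7 5c 5c 5c 5c 5c.
Inner hash: sum = 189+54+54+54+54+54+239+81+174+98 = 1051 → 04 1b.
Outer hash (recomputed tag): sum = 215+92+92+92+92+92+4+27 = 706 → 02 c2.
Recomputed tag = 02c2; claimed = 02c2 → match.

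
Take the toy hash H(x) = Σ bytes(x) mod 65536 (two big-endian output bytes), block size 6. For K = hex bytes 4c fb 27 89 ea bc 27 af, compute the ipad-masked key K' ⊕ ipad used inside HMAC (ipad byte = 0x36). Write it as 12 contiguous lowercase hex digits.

324536363636

Key hex bytes 4c fb 27 89 ea bc 27 af is 8 bytes > B = 6, so hash it first: H(key) = 04 73, then zero-pad to 6 bytes: K' = 04 73 00 00 00 00.
XOR each byte with 0x36: 04⊕36=32, 73⊕36=45, 00⊕36=36, 00⊕36=36, 00⊕36=36, 00⊕36=36.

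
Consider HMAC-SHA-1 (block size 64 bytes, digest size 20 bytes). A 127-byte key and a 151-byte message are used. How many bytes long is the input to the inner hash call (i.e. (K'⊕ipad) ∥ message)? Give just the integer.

215

Key is 127 > 64 bytes, so it is hashed to 20 bytes then zero-padded to 64: |K'| = 64.
Inner input = (K'⊕ipad) ∥ m → 64 + 151 = 215 bytes.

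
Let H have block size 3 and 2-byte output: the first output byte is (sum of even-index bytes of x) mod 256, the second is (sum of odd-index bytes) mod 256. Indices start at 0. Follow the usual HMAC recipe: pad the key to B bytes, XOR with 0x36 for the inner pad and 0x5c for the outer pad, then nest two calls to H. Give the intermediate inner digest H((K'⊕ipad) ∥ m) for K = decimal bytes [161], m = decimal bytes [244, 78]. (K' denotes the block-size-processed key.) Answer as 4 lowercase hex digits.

Key decimal bytes [161] = a1 is 1 byte ≤ B = 3; zero-pad to 3 bytes: K' = a1 00 00.
K' ⊕ ipad = 97 36 36.
Inner input = 97 36 36 ∥ f4 4e.
Inner hash: even-index sum = 283 mod 256 = 27; odd-index sum = 298 mod 256 = 42 → 1b 2a.

1b2a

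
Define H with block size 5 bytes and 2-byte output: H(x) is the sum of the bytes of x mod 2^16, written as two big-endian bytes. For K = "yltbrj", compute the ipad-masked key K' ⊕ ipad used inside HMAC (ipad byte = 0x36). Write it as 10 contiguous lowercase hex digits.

34a1363636

Key "yltbrj" = 79 6c 74 62 72 6a is 6 bytes > B = 5, so hash it first: H(key) = 02 97, then zero-pad to 5 bytes: K' = 02 97 00 00 00.
XOR each byte with 0x36: 02⊕36=34, 97⊕36=a1, 00⊕36=36, 00⊕36=36, 00⊕36=36.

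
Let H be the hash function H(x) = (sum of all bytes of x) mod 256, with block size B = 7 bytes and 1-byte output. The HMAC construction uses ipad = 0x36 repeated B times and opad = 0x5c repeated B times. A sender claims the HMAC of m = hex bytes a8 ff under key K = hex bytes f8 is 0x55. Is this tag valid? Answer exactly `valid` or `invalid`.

Key hex bytes f8 is 1 byte ≤ B = 7; zero-pad to 7 bytes: K' = f8 00 00 00 00 00 00.
K' ⊕ ipad = ce 36 36 36 36 36 36; K' ⊕ opad = a4 5c 5c 5c 5c 5c 5c.
Inner hash: sum = 206+54+54+54+54+54+54+168+255 = 953; mod 256 = 185 → b9.
Outer hash (recomputed tag): sum = 164+92+92+92+92+92+92+185 = 901; mod 256 = 133 → 85.
Recomputed tag = 85; claimed = 55 → mismatch.

invalid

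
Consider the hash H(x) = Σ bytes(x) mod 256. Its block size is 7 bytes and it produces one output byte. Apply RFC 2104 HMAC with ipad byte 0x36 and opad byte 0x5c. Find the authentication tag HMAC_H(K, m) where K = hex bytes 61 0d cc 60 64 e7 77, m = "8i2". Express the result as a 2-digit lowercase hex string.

Key hex bytes 61 0d cc 60 64 e7 77 is exactly B = 7 bytes: K' = 61 0d cc 60 64 e7 77.
K' ⊕ ipad = 57 3b fa 56 52 d1 41.  K' ⊕ opad = 3d 51 90 3c 38 bb 2b.
Inner input = (K'⊕ipad) ∥ m = 57 3b fa 56 52 d1 41 ∥ 38 69 32.
Inner hash: sum = 87+59+250+86+82+209+65+56+105+50 = 1049; mod 256 = 25 → 19.
Outer input = (K'⊕opad) ∥ inner = 3d 51 90 3c 38 bb 2b ∥ 19.
Outer hash (tag): sum = 61+81+144+60+56+187+43+25 = 657; mod 256 = 145 → 91.

91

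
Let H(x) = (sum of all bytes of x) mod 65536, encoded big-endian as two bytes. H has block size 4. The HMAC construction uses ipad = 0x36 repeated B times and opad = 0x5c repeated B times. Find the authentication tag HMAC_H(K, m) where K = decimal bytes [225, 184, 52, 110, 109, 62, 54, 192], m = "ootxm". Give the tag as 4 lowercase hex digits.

025c

Key decimal bytes [225, 184, 52, 110, 109, 62, 54, 192] = e1 b8 34 6e 6d 3e 36 c0 is 8 bytes > B = 4, so hash it first: H(key) = 03 dc, then zero-pad to 4 bytes: K' = 03 dc 00 00.
K' ⊕ ipad = 35 ea 36 36.  K' ⊕ opad = 5f 80 5c 5c.
Inner input = (K'⊕ipad) ∥ m = 35 ea 36 36 ∥ 6f 6f 74 78 6d.
Inner hash: sum = 53+234+54+54+111+111+116+120+109 = 962 → 03 c2.
Outer input = (K'⊕opad) ∥ inner = 5f 80 5c 5c ∥ 03 c2.
Outer hash (tag): sum = 95+128+92+92+3+194 = 604 → 02 5c.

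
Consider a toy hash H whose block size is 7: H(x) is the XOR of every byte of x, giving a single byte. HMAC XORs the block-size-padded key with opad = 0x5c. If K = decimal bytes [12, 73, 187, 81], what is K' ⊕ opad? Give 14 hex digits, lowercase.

5015e70d5c5c5c

Key decimal bytes [12, 73, 187, 81] = 0c 49 bb 51 is 4 bytes ≤ B = 7; zero-pad to 7 bytes: K' = 0c 49 bb 51 00 00 00.
XOR each byte with 0x5c: 0c⊕5c=50, 49⊕5c=15, bb⊕5c=e7, 51⊕5c=0d, 00⊕5c=5c, 00⊕5c=5c, 00⊕5c=5c.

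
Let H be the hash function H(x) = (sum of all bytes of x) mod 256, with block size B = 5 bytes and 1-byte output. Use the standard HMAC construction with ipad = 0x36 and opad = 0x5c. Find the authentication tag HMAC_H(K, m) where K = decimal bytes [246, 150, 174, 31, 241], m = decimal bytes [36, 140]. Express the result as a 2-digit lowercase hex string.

Key decimal bytes [246, 150, 174, 31, 241] = f6 96 ae 1f f1 is exactly B = 5 bytes: K' = f6 96 ae 1f f1.
K' ⊕ ipad = c0 a0 98 29 c7.  K' ⊕ opad = aa ca f2 43 ad.
Inner input = (K'⊕ipad) ∥ m = c0 a0 98 29 c7 ∥ 24 8c.
Inner hash: sum = 192+160+152+41+199+36+140 = 920; mod 256 = 152 → 98.
Outer input = (K'⊕opad) ∥ inner = aa ca f2 43 ad ∥ 98.
Outer hash (tag): sum = 170+202+242+67+173+152 = 1006; mod 256 = 238 → ee.

ee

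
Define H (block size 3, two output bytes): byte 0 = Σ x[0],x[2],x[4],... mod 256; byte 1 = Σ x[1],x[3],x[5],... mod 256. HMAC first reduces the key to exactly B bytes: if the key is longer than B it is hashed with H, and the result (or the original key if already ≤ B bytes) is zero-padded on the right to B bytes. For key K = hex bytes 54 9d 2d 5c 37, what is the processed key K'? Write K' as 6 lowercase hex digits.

b8f900

|K| = 5 > B = 3, so first hash the key.
H(K): even-index sum = 184 mod 256 = 184; odd-index sum = 249 mod 256 = 249 → b8 f9.
Zero-pad H(K) = b8 f9 to 3 bytes: K' = b8 f9 00.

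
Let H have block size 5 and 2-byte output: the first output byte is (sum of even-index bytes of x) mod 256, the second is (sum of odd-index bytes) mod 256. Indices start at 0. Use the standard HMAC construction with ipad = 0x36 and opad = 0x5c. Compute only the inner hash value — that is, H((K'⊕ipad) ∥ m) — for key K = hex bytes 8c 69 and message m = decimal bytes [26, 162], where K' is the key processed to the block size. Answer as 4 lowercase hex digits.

c8af

Key hex bytes 8c 69 is 2 bytes ≤ B = 5; zero-pad to 5 bytes: K' = 8c 69 00 00 00.
K' ⊕ ipad = ba 5f 36 36 36.
Inner input = ba 5f 36 36 36 ∥ 1a a2.
Inner hash: even-index sum = 456 mod 256 = 200; odd-index sum = 175 mod 256 = 175 → c8 af.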